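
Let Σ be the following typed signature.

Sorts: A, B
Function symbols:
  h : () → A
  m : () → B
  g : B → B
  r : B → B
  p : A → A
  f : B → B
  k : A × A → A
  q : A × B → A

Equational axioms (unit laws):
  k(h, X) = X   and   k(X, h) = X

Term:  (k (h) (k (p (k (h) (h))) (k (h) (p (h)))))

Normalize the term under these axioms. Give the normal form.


normal form = (k (p (h)) (p (h)))

1. (k (h) (k (p (k (h) (h))) (k (h) (p (h)))))  →  (k (p (k (h) (h))) (k (h) (p (h))))
2. (k (p (k (h) (h))) (k (h) (p (h))))  →  (k (p (h)) (k (h) (p (h))))
3. (k (p (h)) (k (h) (p (h))))  →  (k (p (h)) (p (h)))


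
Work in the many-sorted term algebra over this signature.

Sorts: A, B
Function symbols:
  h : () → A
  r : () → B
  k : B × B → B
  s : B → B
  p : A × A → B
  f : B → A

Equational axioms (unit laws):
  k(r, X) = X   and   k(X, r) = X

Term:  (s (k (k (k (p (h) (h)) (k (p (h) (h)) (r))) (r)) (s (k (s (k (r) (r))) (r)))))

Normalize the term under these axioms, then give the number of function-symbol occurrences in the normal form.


1. (s (k (k (k (p (h) (h)) (k (p (h) (h)) (r))) (r)) (s (k (s (k (r) (r))) (r)))))  →  (s (k (k (p (h) (h)) (k (p (h) (h)) (r))) (s (k (s (k (r) (r))) (r)))))
2. (s (k (k (p (h) (h)) (k (p (h) (h)) (r))) (s (k (s (k (r) (r))) (r)))))  →  (s (k (k (p (h) (h)) (p (h) (h))) (s (k (s (k (r) (r))) (r)))))
3. (s (k (k (p (h) (h)) (p (h) (h))) (s (k (s (k (r) (r))) (r)))))  →  (s (k (k (p (h) (h)) (p (h) (h))) (s (s (k (r) (r))))))
4. (s (k (k (p (h) (h)) (p (h) (h))) (s (s (k (r) (r))))))  →  (s (k (k (p (h) (h)) (p (h) (h))) (s (s (r)))))
normal form: (s (k (k (p (h) (h)) (p (h) (h))) (s (s (r)))))

size = 12


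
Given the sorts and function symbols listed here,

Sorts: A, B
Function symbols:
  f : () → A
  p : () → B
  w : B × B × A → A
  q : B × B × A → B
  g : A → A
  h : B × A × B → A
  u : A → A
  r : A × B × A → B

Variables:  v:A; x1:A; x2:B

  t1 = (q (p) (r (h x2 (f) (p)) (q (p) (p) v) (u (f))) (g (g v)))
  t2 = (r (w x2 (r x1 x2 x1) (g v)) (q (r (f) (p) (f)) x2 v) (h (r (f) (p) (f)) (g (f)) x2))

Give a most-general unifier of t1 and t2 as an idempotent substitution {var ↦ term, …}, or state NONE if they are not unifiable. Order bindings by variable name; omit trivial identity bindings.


head clash or occurs-check failure — not unifiable

NONE (not unifiable)


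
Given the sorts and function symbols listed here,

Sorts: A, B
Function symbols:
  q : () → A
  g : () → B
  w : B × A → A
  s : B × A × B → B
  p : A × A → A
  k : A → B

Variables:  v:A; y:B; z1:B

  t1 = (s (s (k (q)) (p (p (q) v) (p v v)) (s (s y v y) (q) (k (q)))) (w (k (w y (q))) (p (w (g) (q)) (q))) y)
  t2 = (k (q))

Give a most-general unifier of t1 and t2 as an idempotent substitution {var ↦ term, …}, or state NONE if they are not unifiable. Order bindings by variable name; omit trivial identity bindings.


head clash or occurs-check failure — not unifiable

NONE (not unifiable)


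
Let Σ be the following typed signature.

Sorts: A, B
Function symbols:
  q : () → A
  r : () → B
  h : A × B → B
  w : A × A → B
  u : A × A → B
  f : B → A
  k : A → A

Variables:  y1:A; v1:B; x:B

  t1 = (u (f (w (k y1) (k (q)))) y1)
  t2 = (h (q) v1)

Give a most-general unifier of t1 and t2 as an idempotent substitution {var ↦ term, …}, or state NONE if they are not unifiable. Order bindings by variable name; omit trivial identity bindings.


head clash or occurs-check failure — not unifiable

NONE (not unifiable)


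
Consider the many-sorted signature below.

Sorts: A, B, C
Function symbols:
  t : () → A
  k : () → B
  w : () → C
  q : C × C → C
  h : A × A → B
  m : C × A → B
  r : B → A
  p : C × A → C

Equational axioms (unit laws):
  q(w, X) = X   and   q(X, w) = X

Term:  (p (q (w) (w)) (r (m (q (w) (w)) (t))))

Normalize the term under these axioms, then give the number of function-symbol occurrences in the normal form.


size = 6

1. (p (q (w) (w)) (r (m (q (w) (w)) (t))))  →  (p (w) (r (m (q (w) (w)) (t))))
2. (p (w) (r (m (q (w) (w)) (t))))  →  (p (w) (r (m (w) (t))))
normal form: (p (w) (r (m (w) (t))))


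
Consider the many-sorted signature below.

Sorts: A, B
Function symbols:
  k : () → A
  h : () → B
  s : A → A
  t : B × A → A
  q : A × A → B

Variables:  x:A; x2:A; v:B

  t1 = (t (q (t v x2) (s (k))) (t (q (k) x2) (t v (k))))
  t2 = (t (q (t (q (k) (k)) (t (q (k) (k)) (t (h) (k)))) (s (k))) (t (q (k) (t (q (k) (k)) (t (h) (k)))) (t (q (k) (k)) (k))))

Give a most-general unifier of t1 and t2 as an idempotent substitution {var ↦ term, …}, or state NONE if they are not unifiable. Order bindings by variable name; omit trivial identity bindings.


{v ↦ (q (k) (k)), x2 ↦ (t (q (k) (k)) (t (h) (k)))}


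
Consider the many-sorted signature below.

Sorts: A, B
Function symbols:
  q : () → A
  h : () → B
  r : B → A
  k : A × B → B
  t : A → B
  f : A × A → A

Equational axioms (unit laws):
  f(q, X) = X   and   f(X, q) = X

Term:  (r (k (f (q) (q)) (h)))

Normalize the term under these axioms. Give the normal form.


1. (r (k (f (q) (q)) (h)))  →  (r (k (q) (h)))

normal form = (r (k (q) (h)))


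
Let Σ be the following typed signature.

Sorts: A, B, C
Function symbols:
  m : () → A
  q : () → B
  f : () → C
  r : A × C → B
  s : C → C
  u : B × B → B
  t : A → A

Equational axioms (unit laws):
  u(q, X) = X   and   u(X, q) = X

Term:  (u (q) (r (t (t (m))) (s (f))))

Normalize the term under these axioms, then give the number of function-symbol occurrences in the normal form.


size = 6

1. (u (q) (r (t (t (m))) (s (f))))  →  (r (t (t (m))) (s (f)))
normal form: (r (t (t (m))) (s (f)))


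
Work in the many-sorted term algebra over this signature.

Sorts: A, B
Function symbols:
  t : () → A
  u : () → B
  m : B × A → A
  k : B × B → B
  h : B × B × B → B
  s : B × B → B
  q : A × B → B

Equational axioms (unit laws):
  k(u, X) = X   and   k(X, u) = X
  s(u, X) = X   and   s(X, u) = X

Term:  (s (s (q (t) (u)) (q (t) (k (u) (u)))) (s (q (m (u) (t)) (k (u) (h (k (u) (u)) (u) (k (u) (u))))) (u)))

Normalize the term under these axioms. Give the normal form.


normal form = (s (s (q (t) (u)) (q (t) (u))) (q (m (u) (t)) (h (u) (u) (u))))

1. (s (s (q (t) (u)) (q (t) (k (u) (u)))) (s (q (m (u) (t)) (k (u) (h (k (u) (u)) (u) (k (u) (u))))) (u)))  →  (s (s (q (t) (u)) (q (t) (u))) (s (q (m (u) (t)) (k (u) (h (k (u) (u)) (u) (k (u) (u))))) (u)))
2. (s (s (q (t) (u)) (q (t) (u))) (s (q (m (u) (t)) (k (u) (h (k (u) (u)) (u) (k (u) (u))))) (u)))  →  (s (s (q (t) (u)) (q (t) (u))) (q (m (u) (t)) (k (u) (h (k (u) (u)) (u) (k (u) (u))))))
3. (s (s (q (t) (u)) (q (t) (u))) (q (m (u) (t)) (k (u) (h (k (u) (u)) (u) (k (u) (u))))))  →  (s (s (q (t) (u)) (q (t) (u))) (q (m (u) (t)) (h (k (u) (u)) (u) (k (u) (u)))))
4. (s (s (q (t) (u)) (q (t) (u))) (q (m (u) (t)) (h (k (u) (u)) (u) (k (u) (u)))))  →  (s (s (q (t) (u)) (q (t) (u))) (q (m (u) (t)) (h (u) (u) (k (u) (u)))))
5. (s (s (q (t) (u)) (q (t) (u))) (q (m (u) (t)) (h (u) (u) (k (u) (u)))))  →  (s (s (q (t) (u)) (q (t) (u))) (q (m (u) (t)) (h (u) (u) (u))))


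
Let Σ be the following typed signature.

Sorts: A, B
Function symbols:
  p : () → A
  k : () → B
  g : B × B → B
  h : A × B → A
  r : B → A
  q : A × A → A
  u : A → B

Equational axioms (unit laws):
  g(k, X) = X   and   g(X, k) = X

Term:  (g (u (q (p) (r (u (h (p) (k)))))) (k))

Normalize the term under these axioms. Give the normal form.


1. (g (u (q (p) (r (u (h (p) (k)))))) (k))  →  (u (q (p) (r (u (h (p) (k))))))

normal form = (u (q (p) (r (u (h (p) (k))))))


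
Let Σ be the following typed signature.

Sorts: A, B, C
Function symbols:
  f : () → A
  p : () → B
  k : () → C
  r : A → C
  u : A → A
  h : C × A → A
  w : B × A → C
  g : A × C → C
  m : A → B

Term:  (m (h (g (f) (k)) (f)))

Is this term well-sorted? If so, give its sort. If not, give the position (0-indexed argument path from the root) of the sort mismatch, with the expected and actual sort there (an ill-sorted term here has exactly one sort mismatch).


      (f) : A
      (k) : C
    (g (f) (k)) : C
    (f) : A
  (h (g (f) (k)) (f)) : A
(m (h (g (f) (k)) (f))) : B

well-sorted; sort = B


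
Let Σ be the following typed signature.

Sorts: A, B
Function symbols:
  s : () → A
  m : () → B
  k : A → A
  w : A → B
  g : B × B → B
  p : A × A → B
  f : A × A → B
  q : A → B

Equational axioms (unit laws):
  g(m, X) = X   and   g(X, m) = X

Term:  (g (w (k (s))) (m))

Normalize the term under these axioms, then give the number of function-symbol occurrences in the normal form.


1. (g (w (k (s))) (m))  →  (w (k (s)))
normal form: (w (k (s)))

size = 3


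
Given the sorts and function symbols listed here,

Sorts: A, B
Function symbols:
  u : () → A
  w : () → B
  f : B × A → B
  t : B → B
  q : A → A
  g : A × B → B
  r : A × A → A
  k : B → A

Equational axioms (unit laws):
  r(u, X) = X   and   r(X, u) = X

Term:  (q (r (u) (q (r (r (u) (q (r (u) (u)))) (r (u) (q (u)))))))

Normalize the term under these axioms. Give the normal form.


1. (q (r (u) (q (r (r (u) (q (r (u) (u)))) (r (u) (q (u)))))))  →  (q (q (r (r (u) (q (r (u) (u)))) (r (u) (q (u))))))
2. (q (q (r (r (u) (q (r (u) (u)))) (r (u) (q (u))))))  →  (q (q (r (q (r (u) (u))) (r (u) (q (u))))))
3. (q (q (r (q (r (u) (u))) (r (u) (q (u))))))  →  (q (q (r (q (u)) (r (u) (q (u))))))
4. (q (q (r (q (u)) (r (u) (q (u))))))  →  (q (q (r (q (u)) (q (u)))))

normal form = (q (q (r (q (u)) (q (u)))))


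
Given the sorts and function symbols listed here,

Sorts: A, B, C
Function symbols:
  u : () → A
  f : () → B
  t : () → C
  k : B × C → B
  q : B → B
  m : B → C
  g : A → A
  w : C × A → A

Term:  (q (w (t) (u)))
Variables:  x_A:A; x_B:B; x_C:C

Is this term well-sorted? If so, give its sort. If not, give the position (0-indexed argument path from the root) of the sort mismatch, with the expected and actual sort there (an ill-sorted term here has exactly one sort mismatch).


ill-sorted at position [0]: expected B, got A

    (t) : C
    (u) : A
  (w (t) (u)) : A
(q (w (t) (u))) : ✗ arg 0 at [0] has sort A, expected B


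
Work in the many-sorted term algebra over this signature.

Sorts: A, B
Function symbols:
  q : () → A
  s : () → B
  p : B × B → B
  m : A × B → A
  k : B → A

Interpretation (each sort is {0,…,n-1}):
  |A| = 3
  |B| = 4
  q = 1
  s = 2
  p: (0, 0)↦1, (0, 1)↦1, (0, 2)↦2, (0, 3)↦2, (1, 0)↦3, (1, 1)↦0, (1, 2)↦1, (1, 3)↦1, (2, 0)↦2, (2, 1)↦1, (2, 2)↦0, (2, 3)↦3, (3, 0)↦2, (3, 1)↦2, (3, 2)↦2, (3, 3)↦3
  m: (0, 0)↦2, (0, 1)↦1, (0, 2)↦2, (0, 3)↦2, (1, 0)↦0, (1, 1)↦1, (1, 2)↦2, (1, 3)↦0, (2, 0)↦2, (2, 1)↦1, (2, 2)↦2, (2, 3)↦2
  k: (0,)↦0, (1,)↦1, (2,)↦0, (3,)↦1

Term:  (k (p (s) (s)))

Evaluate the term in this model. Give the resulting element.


  s = 2
  s = 2
  (p (s) (s)) = p(2, 2) = 0
  (k (p (s) (s))) = k(0,) = 0

value = 0


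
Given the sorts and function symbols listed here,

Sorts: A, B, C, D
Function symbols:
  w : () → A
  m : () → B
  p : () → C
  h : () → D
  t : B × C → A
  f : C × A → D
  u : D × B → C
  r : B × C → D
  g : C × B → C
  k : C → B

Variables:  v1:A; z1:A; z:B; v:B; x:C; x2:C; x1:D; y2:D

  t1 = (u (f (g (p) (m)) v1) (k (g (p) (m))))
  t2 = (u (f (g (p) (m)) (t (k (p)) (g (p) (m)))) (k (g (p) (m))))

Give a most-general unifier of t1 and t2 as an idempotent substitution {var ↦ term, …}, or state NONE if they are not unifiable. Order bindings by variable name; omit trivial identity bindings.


{v1 ↦ (t (k (p)) (g (p) (m)))}


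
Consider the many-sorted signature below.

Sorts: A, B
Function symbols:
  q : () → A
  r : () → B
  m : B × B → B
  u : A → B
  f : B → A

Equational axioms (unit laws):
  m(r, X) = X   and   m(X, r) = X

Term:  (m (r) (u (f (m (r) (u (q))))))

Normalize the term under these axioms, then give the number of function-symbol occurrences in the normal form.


1. (m (r) (u (f (m (r) (u (q))))))  →  (u (f (m (r) (u (q)))))
2. (u (f (m (r) (u (q)))))  →  (u (f (u (q))))
normal form: (u (f (u (q))))

size = 4


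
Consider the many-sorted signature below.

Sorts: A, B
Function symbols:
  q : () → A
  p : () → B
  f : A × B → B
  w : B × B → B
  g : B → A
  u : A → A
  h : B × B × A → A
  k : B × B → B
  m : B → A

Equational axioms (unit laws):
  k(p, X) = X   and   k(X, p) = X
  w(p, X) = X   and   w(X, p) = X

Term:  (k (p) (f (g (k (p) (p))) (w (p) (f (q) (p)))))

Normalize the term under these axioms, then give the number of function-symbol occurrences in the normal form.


1. (k (p) (f (g (k (p) (p))) (w (p) (f (q) (p)))))  →  (f (g (k (p) (p))) (w (p) (f (q) (p))))
2. (f (g (k (p) (p))) (w (p) (f (q) (p))))  →  (f (g (p)) (w (p) (f (q) (p))))
3. (f (g (p)) (w (p) (f (q) (p))))  →  (f (g (p)) (f (q) (p)))
normal form: (f (g (p)) (f (q) (p)))

size = 6


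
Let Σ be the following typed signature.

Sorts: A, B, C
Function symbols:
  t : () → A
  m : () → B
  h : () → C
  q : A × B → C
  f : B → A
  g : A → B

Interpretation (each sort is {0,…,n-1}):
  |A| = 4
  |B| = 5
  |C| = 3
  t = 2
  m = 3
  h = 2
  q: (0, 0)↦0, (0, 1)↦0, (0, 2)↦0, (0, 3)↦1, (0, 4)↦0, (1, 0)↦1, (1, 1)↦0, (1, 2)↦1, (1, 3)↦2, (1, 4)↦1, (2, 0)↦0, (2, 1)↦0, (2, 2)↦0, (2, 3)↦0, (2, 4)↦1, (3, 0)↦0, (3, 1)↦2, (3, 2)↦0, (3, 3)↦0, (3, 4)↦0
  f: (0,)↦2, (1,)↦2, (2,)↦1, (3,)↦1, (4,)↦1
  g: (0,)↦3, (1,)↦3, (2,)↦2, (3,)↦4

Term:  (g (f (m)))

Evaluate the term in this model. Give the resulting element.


value = 3

  m = 3
  (f (m)) = f(3,) = 1
  (g (f (m))) = g(1,) = 3


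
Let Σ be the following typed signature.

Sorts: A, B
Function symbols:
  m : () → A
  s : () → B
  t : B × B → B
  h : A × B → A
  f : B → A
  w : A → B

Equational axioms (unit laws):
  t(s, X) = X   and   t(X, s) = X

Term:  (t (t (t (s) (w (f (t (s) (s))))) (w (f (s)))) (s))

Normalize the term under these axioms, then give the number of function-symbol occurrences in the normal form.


size = 7

1. (t (t (t (s) (w (f (t (s) (s))))) (w (f (s)))) (s))  →  (t (t (s) (w (f (t (s) (s))))) (w (f (s))))
2. (t (t (s) (w (f (t (s) (s))))) (w (f (s))))  →  (t (w (f (t (s) (s)))) (w (f (s))))
3. (t (w (f (t (s) (s)))) (w (f (s))))  →  (t (w (f (s))) (w (f (s))))
normal form: (t (w (f (s))) (w (f (s))))


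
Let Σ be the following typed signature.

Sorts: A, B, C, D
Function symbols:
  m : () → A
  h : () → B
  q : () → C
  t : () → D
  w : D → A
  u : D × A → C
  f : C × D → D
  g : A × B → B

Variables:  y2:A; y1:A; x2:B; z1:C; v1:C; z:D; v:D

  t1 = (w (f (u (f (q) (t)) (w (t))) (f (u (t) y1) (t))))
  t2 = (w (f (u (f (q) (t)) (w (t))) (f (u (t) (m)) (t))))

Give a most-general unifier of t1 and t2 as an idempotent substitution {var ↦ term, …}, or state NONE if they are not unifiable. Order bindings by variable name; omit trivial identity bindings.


{y1 ↦ (m)}


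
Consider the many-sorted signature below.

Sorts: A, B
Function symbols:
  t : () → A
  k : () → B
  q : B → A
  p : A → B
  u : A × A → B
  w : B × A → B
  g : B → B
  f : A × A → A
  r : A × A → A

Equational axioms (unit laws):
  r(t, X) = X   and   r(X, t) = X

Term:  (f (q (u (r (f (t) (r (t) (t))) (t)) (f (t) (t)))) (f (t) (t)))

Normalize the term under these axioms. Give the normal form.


1. (f (q (u (r (f (t) (r (t) (t))) (t)) (f (t) (t)))) (f (t) (t)))  →  (f (q (u (f (t) (r (t) (t))) (f (t) (t)))) (f (t) (t)))
2. (f (q (u (f (t) (r (t) (t))) (f (t) (t)))) (f (t) (t)))  →  (f (q (u (f (t) (t)) (f (t) (t)))) (f (t) (t)))

normal form = (f (q (u (f (t) (t)) (f (t) (t)))) (f (t) (t)))


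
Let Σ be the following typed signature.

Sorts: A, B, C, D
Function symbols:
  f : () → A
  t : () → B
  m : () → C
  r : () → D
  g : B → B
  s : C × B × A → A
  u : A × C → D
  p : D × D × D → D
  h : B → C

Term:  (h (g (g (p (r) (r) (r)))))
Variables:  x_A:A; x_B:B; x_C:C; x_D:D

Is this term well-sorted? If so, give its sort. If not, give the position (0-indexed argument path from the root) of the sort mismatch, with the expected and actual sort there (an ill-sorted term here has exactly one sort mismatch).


        (r) : D
        (r) : D
        (r) : D
      (p (r) (r) (r)) : D
    (g (p (r) (r) (r))) : ✗ arg 0 at [0, 0, 0] has sort D, expected B

ill-sorted at position [0, 0, 0]: expected B, got D


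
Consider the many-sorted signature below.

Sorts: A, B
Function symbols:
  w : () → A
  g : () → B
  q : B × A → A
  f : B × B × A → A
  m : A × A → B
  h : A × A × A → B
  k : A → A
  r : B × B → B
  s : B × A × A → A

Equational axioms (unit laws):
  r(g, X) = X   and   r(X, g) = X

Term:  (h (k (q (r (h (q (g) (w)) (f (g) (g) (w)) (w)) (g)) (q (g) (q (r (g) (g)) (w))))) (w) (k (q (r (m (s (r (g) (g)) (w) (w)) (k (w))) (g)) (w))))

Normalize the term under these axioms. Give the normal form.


1. (h (k (q (r (h (q (g) (w)) (f (g) (g) (w)) (w)) (g)) (q (g) (q (r (g) (g)) (w))))) (w) (k (q (r (m (s (r (g) (g)) (w) (w)) (k (w))) (g)) (w))))  →  (h (k (q (h (q (g) (w)) (f (g) (g) (w)) (w)) (q (g) (q (r (g) (g)) (w))))) (w) (k (q (r (m (s (r (g) (g)) (w) (w)) (k (w))) (g)) (w))))
2. (h (k (q (h (q (g) (w)) (f (g) (g) (w)) (w)) (q (g) (q (r (g) (g)) (w))))) (w) (k (q (r (m (s (r (g) (g)) (w) (w)) (k (w))) (g)) (w))))  →  (h (k (q (h (q (g) (w)) (f (g) (g) (w)) (w)) (q (g) (q (g) (w))))) (w) (k (q (r (m (s (r (g) (g)) (w) (w)) (k (w))) (g)) (w))))
3. (h (k (q (h (q (g) (w)) (f (g) (g) (w)) (w)) (q (g) (q (g) (w))))) (w) (k (q (r (m (s (r (g) (g)) (w) (w)) (k (w))) (g)) (w))))  →  (h (k (q (h (q (g) (w)) (f (g) (g) (w)) (w)) (q (g) (q (g) (w))))) (w) (k (q (m (s (r (g) (g)) (w) (w)) (k (w))) (w))))
4. (h (k (q (h (q (g) (w)) (f (g) (g) (w)) (w)) (q (g) (q (g) (w))))) (w) (k (q (m (s (r (g) (g)) (w) (w)) (k (w))) (w))))  →  (h (k (q (h (q (g) (w)) (f (g) (g) (w)) (w)) (q (g) (q (g) (w))))) (w) (k (q (m (s (g) (w) (w)) (k (w))) (w))))

normal form = (h (k (q (h (q (g) (w)) (f (g) (g) (w)) (w)) (q (g) (q (g) (w))))) (w) (k (q (m (s (g) (w) (w)) (k (w))) (w))))


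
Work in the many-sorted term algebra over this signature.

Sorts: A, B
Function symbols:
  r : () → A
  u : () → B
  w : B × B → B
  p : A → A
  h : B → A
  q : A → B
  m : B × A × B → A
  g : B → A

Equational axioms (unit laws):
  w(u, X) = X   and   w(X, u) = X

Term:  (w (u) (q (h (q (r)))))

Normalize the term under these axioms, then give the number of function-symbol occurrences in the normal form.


1. (w (u) (q (h (q (r)))))  →  (q (h (q (r))))
normal form: (q (h (q (r))))

size = 4


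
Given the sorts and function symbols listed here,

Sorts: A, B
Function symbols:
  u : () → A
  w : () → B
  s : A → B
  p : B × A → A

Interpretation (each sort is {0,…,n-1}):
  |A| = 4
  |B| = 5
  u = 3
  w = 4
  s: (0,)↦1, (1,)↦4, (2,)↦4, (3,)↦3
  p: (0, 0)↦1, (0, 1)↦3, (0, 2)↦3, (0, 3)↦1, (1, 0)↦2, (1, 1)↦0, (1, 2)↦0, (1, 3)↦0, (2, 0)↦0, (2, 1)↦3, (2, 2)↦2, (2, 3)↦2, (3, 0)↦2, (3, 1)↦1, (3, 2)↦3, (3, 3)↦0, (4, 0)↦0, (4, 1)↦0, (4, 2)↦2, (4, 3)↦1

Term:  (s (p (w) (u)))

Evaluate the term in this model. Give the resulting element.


  w = 4
  u = 3
  (p (w) (u)) = p(4, 3) = 1
  (s (p (w) (u))) = s(1,) = 4

value = 4


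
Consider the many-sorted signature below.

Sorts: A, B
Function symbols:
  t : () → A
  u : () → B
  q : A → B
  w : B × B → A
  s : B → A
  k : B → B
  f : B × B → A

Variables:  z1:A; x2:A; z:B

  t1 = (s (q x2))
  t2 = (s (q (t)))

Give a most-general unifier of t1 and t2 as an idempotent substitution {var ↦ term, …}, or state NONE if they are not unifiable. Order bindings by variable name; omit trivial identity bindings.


{x2 ↦ (t)}


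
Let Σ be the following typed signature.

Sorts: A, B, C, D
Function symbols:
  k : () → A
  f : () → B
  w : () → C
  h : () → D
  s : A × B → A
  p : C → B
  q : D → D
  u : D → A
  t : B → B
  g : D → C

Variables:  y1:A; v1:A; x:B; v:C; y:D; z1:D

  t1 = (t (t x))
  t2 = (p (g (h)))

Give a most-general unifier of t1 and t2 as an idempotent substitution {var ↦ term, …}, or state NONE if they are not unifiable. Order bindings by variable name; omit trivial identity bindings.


NONE (not unifiable)

head clash or occurs-check failure — not unifiable


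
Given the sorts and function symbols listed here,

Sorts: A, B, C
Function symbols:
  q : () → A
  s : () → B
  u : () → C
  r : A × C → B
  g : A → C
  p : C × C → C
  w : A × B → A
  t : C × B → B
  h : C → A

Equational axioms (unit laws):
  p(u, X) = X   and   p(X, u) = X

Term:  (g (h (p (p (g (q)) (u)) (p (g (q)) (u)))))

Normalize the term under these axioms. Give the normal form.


normal form = (g (h (p (g (q)) (g (q)))))

1. (g (h (p (p (g (q)) (u)) (p (g (q)) (u)))))  →  (g (h (p (g (q)) (p (g (q)) (u)))))
2. (g (h (p (g (q)) (p (g (q)) (u)))))  →  (g (h (p (g (q)) (g (q)))))


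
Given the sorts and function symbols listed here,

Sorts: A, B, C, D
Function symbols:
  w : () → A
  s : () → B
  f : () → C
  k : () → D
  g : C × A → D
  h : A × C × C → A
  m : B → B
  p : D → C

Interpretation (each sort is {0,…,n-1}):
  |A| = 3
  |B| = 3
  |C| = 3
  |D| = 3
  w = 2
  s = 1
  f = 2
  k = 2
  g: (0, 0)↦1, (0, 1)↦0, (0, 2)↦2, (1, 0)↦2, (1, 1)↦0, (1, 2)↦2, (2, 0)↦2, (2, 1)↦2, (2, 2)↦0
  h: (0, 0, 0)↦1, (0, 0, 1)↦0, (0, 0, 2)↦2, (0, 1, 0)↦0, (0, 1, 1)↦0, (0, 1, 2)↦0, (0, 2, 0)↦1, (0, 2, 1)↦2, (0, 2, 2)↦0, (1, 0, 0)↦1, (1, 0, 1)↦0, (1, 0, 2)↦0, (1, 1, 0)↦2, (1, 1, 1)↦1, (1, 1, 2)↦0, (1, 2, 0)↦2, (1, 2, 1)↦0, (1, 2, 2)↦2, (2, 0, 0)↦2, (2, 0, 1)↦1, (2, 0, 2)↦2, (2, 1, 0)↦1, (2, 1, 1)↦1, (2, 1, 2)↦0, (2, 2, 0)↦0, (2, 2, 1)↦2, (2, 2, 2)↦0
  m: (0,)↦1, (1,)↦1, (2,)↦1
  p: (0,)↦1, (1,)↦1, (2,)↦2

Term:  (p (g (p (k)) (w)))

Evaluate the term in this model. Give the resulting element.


value = 1

  k = 2
  (p (k)) = p(2,) = 2
  w = 2
  (g (p (k)) (w)) = g(2, 2) = 0
  (p (g (p (k)) (w))) = p(0,) = 1


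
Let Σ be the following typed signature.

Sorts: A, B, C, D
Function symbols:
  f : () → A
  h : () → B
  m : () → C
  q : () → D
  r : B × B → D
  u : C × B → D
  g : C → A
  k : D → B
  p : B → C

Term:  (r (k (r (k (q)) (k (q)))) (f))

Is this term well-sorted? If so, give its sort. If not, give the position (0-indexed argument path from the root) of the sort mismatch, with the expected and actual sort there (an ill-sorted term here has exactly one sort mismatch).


ill-sorted at position [1]: expected B, got A

        (q) : D
      (k (q)) : B
        (q) : D
      (k (q)) : B
    (r (k (q)) (k (q))) : D
  (k (r (k (q)) (k (q)))) : B
  (f) : A
(r (k (r (k (q)) (k (q)))) (f)) : ✗ arg 1 at [1] has sort A, expected B


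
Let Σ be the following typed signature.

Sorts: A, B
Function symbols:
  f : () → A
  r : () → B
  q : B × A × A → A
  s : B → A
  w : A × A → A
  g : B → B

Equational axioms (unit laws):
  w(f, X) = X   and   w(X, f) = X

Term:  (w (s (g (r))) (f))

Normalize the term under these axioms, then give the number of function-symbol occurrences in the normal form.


1. (w (s (g (r))) (f))  →  (s (g (r)))
normal form: (s (g (r)))

size = 3


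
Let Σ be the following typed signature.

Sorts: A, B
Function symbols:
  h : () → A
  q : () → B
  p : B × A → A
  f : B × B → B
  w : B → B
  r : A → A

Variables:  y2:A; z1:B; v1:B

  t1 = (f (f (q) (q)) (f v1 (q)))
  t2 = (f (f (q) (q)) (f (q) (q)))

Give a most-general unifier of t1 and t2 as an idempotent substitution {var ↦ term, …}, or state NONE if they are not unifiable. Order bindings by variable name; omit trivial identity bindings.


{v1 ↦ (q)}


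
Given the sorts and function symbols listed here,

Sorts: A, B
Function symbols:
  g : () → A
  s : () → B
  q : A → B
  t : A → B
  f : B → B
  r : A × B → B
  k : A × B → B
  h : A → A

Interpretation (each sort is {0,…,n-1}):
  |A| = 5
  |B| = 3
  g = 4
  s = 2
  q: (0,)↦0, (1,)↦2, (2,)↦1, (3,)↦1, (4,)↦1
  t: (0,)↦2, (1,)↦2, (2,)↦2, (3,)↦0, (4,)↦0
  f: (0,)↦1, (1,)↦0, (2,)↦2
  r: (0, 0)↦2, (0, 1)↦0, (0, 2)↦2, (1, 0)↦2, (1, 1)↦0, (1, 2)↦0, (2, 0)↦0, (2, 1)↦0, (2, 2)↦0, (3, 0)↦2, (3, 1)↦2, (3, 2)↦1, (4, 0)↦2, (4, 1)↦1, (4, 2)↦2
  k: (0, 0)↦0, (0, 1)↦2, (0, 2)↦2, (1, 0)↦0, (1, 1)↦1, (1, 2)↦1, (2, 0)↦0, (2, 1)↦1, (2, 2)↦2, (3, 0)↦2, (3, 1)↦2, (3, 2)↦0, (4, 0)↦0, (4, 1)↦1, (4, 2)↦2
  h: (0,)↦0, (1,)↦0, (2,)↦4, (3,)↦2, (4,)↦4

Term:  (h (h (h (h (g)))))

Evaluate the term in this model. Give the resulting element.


value = 4

  g = 4
  (h (g)) = h(4,) = 4
  (h (h (g))) = h(4,) = 4
  (h (h (h (g)))) = h(4,) = 4
  (h (h (h (h (g))))) = h(4,) = 4


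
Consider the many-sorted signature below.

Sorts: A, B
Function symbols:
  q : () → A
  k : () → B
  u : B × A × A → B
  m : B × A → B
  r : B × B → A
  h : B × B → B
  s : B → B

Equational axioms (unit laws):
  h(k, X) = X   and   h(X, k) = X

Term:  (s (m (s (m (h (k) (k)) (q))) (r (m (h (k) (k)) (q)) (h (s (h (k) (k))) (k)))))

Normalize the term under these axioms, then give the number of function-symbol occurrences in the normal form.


1. (s (m (s (m (h (k) (k)) (q))) (r (m (h (k) (k)) (q)) (h (s (h (k) (k))) (k)))))  →  (s (m (s (m (k) (q))) (r (m (h (k) (k)) (q)) (h (s (h (k) (k))) (k)))))
2. (s (m (s (m (k) (q))) (r (m (h (k) (k)) (q)) (h (s (h (k) (k))) (k)))))  →  (s (m (s (m (k) (q))) (r (m (k) (q)) (h (s (h (k) (k))) (k)))))
3. (s (m (s (m (k) (q))) (r (m (k) (q)) (h (s (h (k) (k))) (k)))))  →  (s (m (s (m (k) (q))) (r (m (k) (q)) (s (h (k) (k))))))
4. (s (m (s (m (k) (q))) (r (m (k) (q)) (s (h (k) (k))))))  →  (s (m (s (m (k) (q))) (r (m (k) (q)) (s (k)))))
normal form: (s (m (s (m (k) (q))) (r (m (k) (q)) (s (k)))))

size = 12


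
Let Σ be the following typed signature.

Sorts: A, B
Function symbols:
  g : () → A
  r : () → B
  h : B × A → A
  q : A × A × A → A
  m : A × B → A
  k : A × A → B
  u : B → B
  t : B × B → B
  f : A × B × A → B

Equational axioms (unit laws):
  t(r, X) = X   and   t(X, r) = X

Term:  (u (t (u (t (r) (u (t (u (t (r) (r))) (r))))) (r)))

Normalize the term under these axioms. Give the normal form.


1. (u (t (u (t (r) (u (t (u (t (r) (r))) (r))))) (r)))  →  (u (u (t (r) (u (t (u (t (r) (r))) (r))))))
2. (u (u (t (r) (u (t (u (t (r) (r))) (r))))))  →  (u (u (u (t (u (t (r) (r))) (r)))))
3. (u (u (u (t (u (t (r) (r))) (r)))))  →  (u (u (u (u (t (r) (r))))))
4. (u (u (u (u (t (r) (r))))))  →  (u (u (u (u (r)))))

normal form = (u (u (u (u (r)))))


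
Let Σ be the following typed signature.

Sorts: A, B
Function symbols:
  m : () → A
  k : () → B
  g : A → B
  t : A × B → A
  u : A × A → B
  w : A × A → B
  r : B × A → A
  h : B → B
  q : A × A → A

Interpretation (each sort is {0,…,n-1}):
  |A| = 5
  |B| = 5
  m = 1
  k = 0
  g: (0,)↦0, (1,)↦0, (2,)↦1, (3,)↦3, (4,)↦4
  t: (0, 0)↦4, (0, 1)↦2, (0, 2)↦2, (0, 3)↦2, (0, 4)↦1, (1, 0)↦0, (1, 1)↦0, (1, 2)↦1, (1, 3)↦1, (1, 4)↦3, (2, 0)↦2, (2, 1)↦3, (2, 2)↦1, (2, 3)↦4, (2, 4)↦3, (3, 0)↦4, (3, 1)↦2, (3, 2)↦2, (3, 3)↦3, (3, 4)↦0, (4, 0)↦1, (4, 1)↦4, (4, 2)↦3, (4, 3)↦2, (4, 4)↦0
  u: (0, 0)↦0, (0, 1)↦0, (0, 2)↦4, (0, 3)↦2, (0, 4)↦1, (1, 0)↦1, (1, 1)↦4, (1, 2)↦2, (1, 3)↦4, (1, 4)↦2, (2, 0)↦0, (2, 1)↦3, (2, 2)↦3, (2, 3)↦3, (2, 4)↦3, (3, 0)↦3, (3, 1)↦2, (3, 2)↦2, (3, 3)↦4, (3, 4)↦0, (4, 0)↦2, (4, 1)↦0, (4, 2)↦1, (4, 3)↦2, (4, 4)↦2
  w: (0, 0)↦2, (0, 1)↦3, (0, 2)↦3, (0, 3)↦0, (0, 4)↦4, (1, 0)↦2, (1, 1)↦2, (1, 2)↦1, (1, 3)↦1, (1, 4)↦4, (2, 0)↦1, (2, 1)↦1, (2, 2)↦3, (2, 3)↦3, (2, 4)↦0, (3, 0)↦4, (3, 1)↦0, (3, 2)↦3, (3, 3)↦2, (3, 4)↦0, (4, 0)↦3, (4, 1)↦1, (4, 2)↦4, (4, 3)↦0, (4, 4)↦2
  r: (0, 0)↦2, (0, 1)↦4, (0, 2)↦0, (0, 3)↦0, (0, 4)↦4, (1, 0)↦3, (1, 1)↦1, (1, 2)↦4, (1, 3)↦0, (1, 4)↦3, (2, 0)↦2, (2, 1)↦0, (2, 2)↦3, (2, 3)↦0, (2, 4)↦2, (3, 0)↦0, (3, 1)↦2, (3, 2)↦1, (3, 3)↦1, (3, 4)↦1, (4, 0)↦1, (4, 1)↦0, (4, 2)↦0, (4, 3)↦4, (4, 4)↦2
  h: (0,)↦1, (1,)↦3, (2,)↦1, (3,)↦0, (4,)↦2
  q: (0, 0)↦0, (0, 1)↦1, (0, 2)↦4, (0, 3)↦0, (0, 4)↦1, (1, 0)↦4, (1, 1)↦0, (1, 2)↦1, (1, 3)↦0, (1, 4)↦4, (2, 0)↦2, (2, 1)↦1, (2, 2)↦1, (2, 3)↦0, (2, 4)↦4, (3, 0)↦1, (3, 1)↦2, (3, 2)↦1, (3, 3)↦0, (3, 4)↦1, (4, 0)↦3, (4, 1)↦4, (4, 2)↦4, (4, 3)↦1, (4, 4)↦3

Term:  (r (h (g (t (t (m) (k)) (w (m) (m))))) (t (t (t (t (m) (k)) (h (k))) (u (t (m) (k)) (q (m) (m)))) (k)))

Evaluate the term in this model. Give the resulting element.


  m = 1
  k = 0
  (t (m) (k)) = t(1, 0) = 0
  m = 1
  m = 1
  (w (m) (m)) = w(1, 1) = 2
  (t (t (m) (k)) (w (m) (m))) = t(0, 2) = 2
  (g (t (t (m) (k)) (w (m) (m)))) = g(2,) = 1
  (h (g (t (t (m) (k)) (w (m) (m))))) = h(1,) = 3
  m = 1
  k = 0
  (t (m) (k)) = t(1, 0) = 0
  k = 0
  (h (k)) = h(0,) = 1
  (t (t (m) (k)) (h (k))) = t(0, 1) = 2
  m = 1
  k = 0
  (t (m) (k)) = t(1, 0) = 0
  m = 1
  m = 1
  (q (m) (m)) = q(1, 1) = 0
  (u (t (m) (k)) (q (m) (m))) = u(0, 0) = 0
  (t (t (t (m) (k)) (h (k))) (u (t (m) (k)) (q (m) (m)))) = t(2, 0) = 2
  k = 0
  (t (t (t (t (m) (k)) (h (k))) (u (t (m) (k)) (q (m) (m)))) (k)) = t(2, 0) = 2
  (r (h (g (t (t (m) (k)) (w (m) (m))))) (t (t (t (t (m) (k)) (h (k))) (u (t (m) (k)) (q (m) (m)))) (k))) = r(3, 2) = 1

value = 1


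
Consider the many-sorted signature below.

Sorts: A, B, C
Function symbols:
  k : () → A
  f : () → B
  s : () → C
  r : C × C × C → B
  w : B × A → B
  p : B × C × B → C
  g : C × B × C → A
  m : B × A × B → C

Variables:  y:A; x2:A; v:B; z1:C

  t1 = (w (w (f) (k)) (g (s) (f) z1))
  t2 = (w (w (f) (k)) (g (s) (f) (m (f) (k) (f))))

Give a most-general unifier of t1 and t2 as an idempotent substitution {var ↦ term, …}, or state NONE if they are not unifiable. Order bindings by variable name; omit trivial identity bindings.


{z1 ↦ (m (f) (k) (f))}


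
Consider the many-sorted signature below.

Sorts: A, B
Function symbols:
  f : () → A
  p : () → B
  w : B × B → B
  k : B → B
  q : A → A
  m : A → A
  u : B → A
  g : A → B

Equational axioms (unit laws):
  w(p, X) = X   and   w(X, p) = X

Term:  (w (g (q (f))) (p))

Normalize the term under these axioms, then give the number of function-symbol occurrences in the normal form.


1. (w (g (q (f))) (p))  →  (g (q (f)))
normal form: (g (q (f)))

size = 3


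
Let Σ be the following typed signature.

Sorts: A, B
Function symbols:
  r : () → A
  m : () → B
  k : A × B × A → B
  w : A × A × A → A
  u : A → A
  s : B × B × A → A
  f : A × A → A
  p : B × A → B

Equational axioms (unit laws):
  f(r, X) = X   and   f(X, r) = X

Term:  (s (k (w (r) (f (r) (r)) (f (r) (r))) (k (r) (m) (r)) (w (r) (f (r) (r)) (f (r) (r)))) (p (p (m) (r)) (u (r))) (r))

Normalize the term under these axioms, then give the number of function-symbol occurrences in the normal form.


1. (s (k (w (r) (f (r) (r)) (f (r) (r))) (k (r) (m) (r)) (w (r) (f (r) (r)) (f (r) (r)))) (p (p (m) (r)) (u (r))) (r))  →  (s (k (w (r) (r) (f (r) (r))) (k (r) (m) (r)) (w (r) (f (r) (r)) (f (r) (r)))) (p (p (m) (r)) (u (r))) (r))
2. (s (k (w (r) (r) (f (r) (r))) (k (r) (m) (r)) (w (r) (f (r) (r)) (f (r) (r)))) (p (p (m) (r)) (u (r))) (r))  →  (s (k (w (r) (r) (r)) (k (r) (m) (r)) (w (r) (f (r) (r)) (f (r) (r)))) (p (p (m) (r)) (u (r))) (r))
3. (s (k (w (r) (r) (r)) (k (r) (m) (r)) (w (r) (f (r) (r)) (f (r) (r)))) (p (p (m) (r)) (u (r))) (r))  →  (s (k (w (r) (r) (r)) (k (r) (m) (r)) (w (r) (r) (f (r) (r)))) (p (p (m) (r)) (u (r))) (r))
4. (s (k (w (r) (r) (r)) (k (r) (m) (r)) (w (r) (r) (f (r) (r)))) (p (p (m) (r)) (u (r))) (r))  →  (s (k (w (r) (r) (r)) (k (r) (m) (r)) (w (r) (r) (r))) (p (p (m) (r)) (u (r))) (r))
normal form: (s (k (w (r) (r) (r)) (k (r) (m) (r)) (w (r) (r) (r))) (p (p (m) (r)) (u (r))) (r))

size = 21


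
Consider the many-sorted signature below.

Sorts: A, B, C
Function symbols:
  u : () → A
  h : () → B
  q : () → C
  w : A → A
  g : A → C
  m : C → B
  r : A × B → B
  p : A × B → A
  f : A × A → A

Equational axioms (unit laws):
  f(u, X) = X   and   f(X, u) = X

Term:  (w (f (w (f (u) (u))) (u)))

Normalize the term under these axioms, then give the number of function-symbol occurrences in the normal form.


1. (w (f (w (f (u) (u))) (u)))  →  (w (w (f (u) (u))))
2. (w (w (f (u) (u))))  →  (w (w (u)))
normal form: (w (w (u)))

size = 3


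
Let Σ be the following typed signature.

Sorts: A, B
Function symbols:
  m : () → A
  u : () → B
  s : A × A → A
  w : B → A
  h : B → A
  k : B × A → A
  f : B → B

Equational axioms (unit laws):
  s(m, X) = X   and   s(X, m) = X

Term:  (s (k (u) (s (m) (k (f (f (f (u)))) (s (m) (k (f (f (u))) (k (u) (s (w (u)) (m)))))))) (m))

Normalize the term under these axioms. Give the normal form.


normal form = (k (u) (k (f (f (f (u)))) (k (f (f (u))) (k (u) (w (u))))))

1. (s (k (u) (s (m) (k (f (f (f (u)))) (s (m) (k (f (f (u))) (k (u) (s (w (u)) (m)))))))) (m))  →  (k (u) (s (m) (k (f (f (f (u)))) (s (m) (k (f (f (u))) (k (u) (s (w (u)) (m))))))))
2. (k (u) (s (m) (k (f (f (f (u)))) (s (m) (k (f (f (u))) (k (u) (s (w (u)) (m))))))))  →  (k (u) (k (f (f (f (u)))) (s (m) (k (f (f (u))) (k (u) (s (w (u)) (m)))))))
3. (k (u) (k (f (f (f (u)))) (s (m) (k (f (f (u))) (k (u) (s (w (u)) (m)))))))  →  (k (u) (k (f (f (f (u)))) (k (f (f (u))) (k (u) (s (w (u)) (m))))))
4. (k (u) (k (f (f (f (u)))) (k (f (f (u))) (k (u) (s (w (u)) (m))))))  →  (k (u) (k (f (f (f (u)))) (k (f (f (u))) (k (u) (w (u))))))


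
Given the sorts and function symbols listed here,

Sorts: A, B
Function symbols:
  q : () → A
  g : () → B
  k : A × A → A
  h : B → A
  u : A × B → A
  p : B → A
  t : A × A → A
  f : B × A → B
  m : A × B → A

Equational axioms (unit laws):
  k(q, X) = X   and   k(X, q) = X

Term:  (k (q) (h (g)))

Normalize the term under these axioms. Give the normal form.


normal form = (h (g))

1. (k (q) (h (g)))  →  (h (g))


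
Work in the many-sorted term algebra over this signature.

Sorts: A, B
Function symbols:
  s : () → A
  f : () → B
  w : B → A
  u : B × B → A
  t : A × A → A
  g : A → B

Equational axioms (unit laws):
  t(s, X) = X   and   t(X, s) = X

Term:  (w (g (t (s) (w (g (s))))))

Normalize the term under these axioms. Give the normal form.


1. (w (g (t (s) (w (g (s))))))  →  (w (g (w (g (s)))))

normal form = (w (g (w (g (s)))))


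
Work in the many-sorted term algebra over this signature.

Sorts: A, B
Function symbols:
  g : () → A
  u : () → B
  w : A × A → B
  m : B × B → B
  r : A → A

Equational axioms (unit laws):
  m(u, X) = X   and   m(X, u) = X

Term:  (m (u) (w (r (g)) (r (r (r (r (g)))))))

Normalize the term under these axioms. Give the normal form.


normal form = (w (r (g)) (r (r (r (r (g))))))

1. (m (u) (w (r (g)) (r (r (r (r (g)))))))  →  (w (r (g)) (r (r (r (r (g))))))


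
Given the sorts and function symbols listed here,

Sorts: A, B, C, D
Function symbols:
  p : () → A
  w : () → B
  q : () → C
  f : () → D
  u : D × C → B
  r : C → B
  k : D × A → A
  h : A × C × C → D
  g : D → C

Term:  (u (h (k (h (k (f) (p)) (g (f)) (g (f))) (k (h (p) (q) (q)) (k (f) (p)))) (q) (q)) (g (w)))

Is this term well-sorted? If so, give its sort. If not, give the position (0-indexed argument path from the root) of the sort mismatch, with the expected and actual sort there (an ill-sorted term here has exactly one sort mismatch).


ill-sorted at position [1, 0]: expected D, got B

          (f) : D
          (p) : A
        (k (f) (p)) : A
          (f) : D
        (g (f)) : C
          (f) : D
        (g (f)) : C
      (h (k (f) (p)) (g (f)) (g (f))) : D
          (p) : A
          (q) : C
          (q) : C
        (h (p) (q) (q)) : D
          (f) : D
          (p) : A
        (k (f) (p)) : A
      (k (h (p) (q) (q)) (k (f) (p))) : A
    (k (h (k (f) (p)) (g (f)) (g (f))) (k (h (p) (q) (q)) (k (f) (p)))) : A
    (q) : C
    (q) : C
  (h (k (h (k (f) (p)) (g (f)) (g (f))) (k (h (p) (q) (q)) (k (f) (p)))) (q) (q)) : D
    (w) : B
  (g (w)) : ✗ arg 0 at [1, 0] has sort B, expected D


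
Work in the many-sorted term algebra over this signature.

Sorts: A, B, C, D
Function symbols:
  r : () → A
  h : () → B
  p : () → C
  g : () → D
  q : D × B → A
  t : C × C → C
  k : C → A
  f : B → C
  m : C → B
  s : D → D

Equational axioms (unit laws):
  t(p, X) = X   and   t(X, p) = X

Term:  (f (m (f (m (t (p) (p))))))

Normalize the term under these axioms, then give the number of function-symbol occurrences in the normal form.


size = 5

1. (f (m (f (m (t (p) (p))))))  →  (f (m (f (m (p)))))
normal form: (f (m (f (m (p)))))


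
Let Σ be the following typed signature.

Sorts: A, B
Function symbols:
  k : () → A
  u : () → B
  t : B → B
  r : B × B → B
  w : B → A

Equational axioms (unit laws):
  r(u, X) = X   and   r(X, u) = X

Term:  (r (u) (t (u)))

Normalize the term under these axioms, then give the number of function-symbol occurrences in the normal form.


1. (r (u) (t (u)))  →  (t (u))
normal form: (t (u))

size = 2


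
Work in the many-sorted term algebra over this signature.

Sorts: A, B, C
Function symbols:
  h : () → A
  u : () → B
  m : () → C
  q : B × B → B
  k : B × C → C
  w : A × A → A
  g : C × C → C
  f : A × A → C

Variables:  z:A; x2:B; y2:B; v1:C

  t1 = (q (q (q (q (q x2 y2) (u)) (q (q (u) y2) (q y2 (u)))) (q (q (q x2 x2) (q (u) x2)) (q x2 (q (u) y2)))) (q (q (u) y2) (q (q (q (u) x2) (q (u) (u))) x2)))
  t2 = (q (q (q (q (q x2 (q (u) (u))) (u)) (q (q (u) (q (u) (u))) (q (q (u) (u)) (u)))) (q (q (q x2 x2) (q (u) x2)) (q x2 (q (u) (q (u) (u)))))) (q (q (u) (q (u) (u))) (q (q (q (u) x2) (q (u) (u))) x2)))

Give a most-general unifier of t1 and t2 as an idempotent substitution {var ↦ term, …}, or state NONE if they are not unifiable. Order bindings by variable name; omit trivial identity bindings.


{y2 ↦ (q (u) (u))}


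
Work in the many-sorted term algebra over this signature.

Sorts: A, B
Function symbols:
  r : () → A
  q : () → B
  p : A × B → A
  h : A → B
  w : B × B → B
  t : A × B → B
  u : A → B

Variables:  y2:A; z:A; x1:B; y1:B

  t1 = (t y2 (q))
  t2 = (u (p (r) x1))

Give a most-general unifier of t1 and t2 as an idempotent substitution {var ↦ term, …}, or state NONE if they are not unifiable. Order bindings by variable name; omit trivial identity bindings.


head clash or occurs-check failure — not unifiable

NONE (not unifiable)


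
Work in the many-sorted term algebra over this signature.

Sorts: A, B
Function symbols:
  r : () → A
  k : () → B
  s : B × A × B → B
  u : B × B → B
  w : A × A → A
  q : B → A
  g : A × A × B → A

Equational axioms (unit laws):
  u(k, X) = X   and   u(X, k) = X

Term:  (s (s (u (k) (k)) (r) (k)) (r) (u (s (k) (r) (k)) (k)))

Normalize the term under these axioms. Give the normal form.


1. (s (s (u (k) (k)) (r) (k)) (r) (u (s (k) (r) (k)) (k)))  →  (s (s (k) (r) (k)) (r) (u (s (k) (r) (k)) (k)))
2. (s (s (k) (r) (k)) (r) (u (s (k) (r) (k)) (k)))  →  (s (s (k) (r) (k)) (r) (s (k) (r) (k)))

normal form = (s (s (k) (r) (k)) (r) (s (k) (r) (k)))


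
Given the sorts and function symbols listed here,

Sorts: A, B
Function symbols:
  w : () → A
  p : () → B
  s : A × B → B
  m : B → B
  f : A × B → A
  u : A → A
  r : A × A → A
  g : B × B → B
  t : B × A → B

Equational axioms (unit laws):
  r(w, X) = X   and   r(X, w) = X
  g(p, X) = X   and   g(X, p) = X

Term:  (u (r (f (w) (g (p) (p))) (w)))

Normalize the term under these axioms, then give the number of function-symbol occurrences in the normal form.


size = 4

1. (u (r (f (w) (g (p) (p))) (w)))  →  (u (f (w) (g (p) (p))))
2. (u (f (w) (g (p) (p))))  →  (u (f (w) (p)))
normal form: (u (f (w) (p)))
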